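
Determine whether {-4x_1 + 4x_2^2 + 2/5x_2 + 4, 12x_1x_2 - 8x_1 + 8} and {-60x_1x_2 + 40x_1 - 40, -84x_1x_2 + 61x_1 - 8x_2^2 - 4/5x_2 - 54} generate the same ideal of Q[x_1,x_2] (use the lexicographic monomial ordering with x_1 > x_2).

Equality of ideals is decidable: compute both reduced Gröbner bases (unique for the ordering) and check whether they agree.
Buchberger on the first generating set:
f_1 = -4x_1 + 4x_2^2 + 2/5x_2 + 4, LT = x_1.
f_2 = 12x_1x_2 - 8x_1 + 8, LT = x_1x_2.

S(f_1,f_2): lcm = x_1x_2. S = 2/3x_1 - x_2^3 - 1/10x_2^2 - x_2 - 2/3.
  leading term x_1: subtract (-1/6)·f_1 from 2/3x_1 - x_2^3 - 1/10x_2^2 - x_2 - 2/3 → -x_2^3 + 17/30x_2^2 - 14/15x_2
  leading term x_2^3: no divisor's leading term divides it; move -x_2^3 to the remainder.
  leading term x_2^2: no divisor's leading term divides it; move 17/30x_2^2 to the remainder.
  leading term x_2: no divisor's leading term divides it; move -14/15x_2 to the remainder.
  remainder -x_2^3 + 17/30x_2^2 - 14/15x_2 ≠ 0; add g_3 = -x_2^3 + 17/30x_2^2 - 14/15x_2 to the basis.

The other S-polynomials (S(f_1,g_3), S(f_2,g_3)) all reduce to 0 modulo the current basis, so we have a Gröbner basis.
Inter-reduce: drop elements whose leading term is divisible by another's, tail-reduce, and make monic.
Reduced Gröbner basis: {x_1 - x_2^2 - 1/10x_2 - 1, x_2^3 - 17/30x_2^2 + 14/15x_2}.

Buchberger on the second generating set:
h_1 = -60x_1x_2 + 40x_1 - 40, LT = x_1x_2.
h_2 = -84x_1x_2 + 61x_1 - 8x_2^2 - 4/5x_2 - 54, LT = x_1x_2.

S(h_1,h_2): lcm = x_1x_2. S = 5/84x_1 - 2/21x_2^2 - 1/105x_2 + 1/42.
  leading term x_1: no divisor's leading term divides it; move 5/84x_1 to the remainder.
  leading term x_2^2: no divisor's leading term divides it; move -2/21x_2^2 to the remainder.
  leading term x_2: no divisor's leading term divides it; move -1/105x_2 to the remainder.
  leading term 1: no divisor's leading term divides it; move 1/42 to the remainder.
  remainder 5/84x_1 - 2/21x_2^2 - 1/105x_2 + 1/42 ≠ 0; add k_3 = 5/84x_1 - 2/21x_2^2 - 1/105x_2 + 1/42 to the basis.

S(h_1,k_3): lcm = x_1x_2. S = -2/3x_1 + 8/5x_2^3 + 4/25x_2^2 - 2/5x_2 + 2/3.
  leading term x_1: subtract (-56/5)·k_3 from -2/3x_1 + 8/5x_2^3 + 4/25x_2^2 - 2/5x_2 + 2/3 → 8/5x_2^3 - 68/75x_2^2 - 38/75x_2 + 14/15
  leading term x_2^3: no divisor's leading term divides it; move 8/5x_2^3 to the remainder.
  leading term x_2^2: no divisor's leading term divides it; move -68/75x_2^2 to the remainder.
  leading term x_2: no divisor's leading term divides it; move -38/75x_2 to the remainder.
  leading term 1: no divisor's leading term divides it; move 14/15 to the remainder.
  remainder 8/5x_2^3 - 68/75x_2^2 - 38/75x_2 + 14/15 ≠ 0; add k_4 = 8/5x_2^3 - 68/75x_2^2 - 38/75x_2 + 14/15 to the basis.

The other S-polynomials (S(h_2,k_3), S(h_1,k_4), S(h_2,k_4), S(k_3,k_4)) all reduce to 0 modulo the current basis, so we have a Gröbner basis.
Inter-reduce: drop elements whose leading term is divisible by another's, tail-reduce, and make monic.
Reduced Gröbner basis: {x_1 - 8/5x_2^2 - 4/25x_2 + 2/5, x_2^3 - 17/30x_2^2 - 19/60x_2 + 7/12}.

Since the reduced bases disagree, the two ideals are not the same.
The same test decides containment: I ⊆ J iff every generator of I reduces to 0 modulo a Gröbner basis of J.

No, the ideals differ.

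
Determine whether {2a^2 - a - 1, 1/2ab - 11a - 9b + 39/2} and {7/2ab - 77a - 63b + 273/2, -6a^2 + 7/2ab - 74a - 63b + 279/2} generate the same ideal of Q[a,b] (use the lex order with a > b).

Equality of ideals is decidable: compute both reduced Gröbner bases (unique for the ordering) and check whether they agree.
Buchberger on the first generating set:
f_1 = 2a^2 - a - 1, LT = a^2.
f_2 = 1/2ab - 11a - 9b + 39/2, LT = ab.

S(f_1,f_2): lcm = a^2b. S = 22a^2 + 35/2ab - 39a - 1/2b.
  leading term a^2: subtract (11)·f_1 from 22a^2 + 35/2ab - 39a - 1/2b → 35/2ab - 28a - 1/2b + 11
  leading term ab: subtract (35)·f_2 from 35/2ab - 28a - 1/2b + 11 → 357a + 629/2b - 1343/2
  leading term a: no divisor's leading term divides it; move 357a to the remainder.
  leading term b: no divisor's leading term divides it; move 629/2b to the remainder.
  leading term 1: no divisor's leading term divides it; move -1343/2 to the remainder.
  remainder 357a + 629/2b - 1343/2 ≠ 0; add g_3 = 357a + 629/2b - 1343/2 to the basis.

S(f_2,g_3): lcm = ab. S = -22a - 37/42b^2 - 677/42b + 39.
  leading term a: subtract (-22/357)·g_3 from -22a - 37/42b^2 - 677/42b + 39 → -37/42b^2 + 137/42b - 50/21
  leading term b^2: no divisor's leading term divides it; move -37/42b^2 to the remainder.
  leading term b: no divisor's leading term divides it; move 137/42b to the remainder.
  leading term 1: no divisor's leading term divides it; move -50/21 to the remainder.
  remainder -37/42b^2 + 137/42b - 50/21 ≠ 0; add g_4 = -37/42b^2 + 137/42b - 50/21 to the basis.

The other S-polynomials (S(f_1,g_3), S(f_1,g_4), S(f_2,g_4), S(g_3,g_4)) all reduce to 0 modulo the current basis, so we have a Gröbner basis.
Inter-reduce: drop elements whose leading term is divisible by another's, tail-reduce, and make monic.
Reduced Gröbner basis: {a + 37/42b - 79/42, b^2 - 137/37b + 100/37}.

Buchberger on the second generating set:
h_1 = 7/2ab - 77a - 63b + 273/2, LT = ab.
h_2 = -6a^2 + 7/2ab - 74a - 63b + 279/2, LT = a^2.

S(h_1,h_2): lcm = a^2b. S = -22a^2 + 7/12ab^2 - 91/3ab + 39a - 21/2b^2 + 93/4b.
  leading term a^2: subtract (11/3)·h_2 from -22a^2 + 7/12ab^2 - 91/3ab + 39a - 21/2b^2 + 93/4b → 7/12ab^2 - 259/6ab + 931/3a - 21/2b^2 + 1017/4b - 1023/2
  leading term ab^2: subtract (1/6b)·h_1 from 7/12ab^2 - 259/6ab + 931/3a - 21/2b^2 + 1017/4b - 1023/2 → -91/3ab + 931/3a + 463/2b - 1023/2
  leading term ab: subtract (-26/3)·h_1 from -91/3ab + 931/3a + 463/2b - 1023/2 → -357a - 629/2b + 1343/2
  leading term a: no divisor's leading term divides it; move -357a to the remainder.
  leading term b: no divisor's leading term divides it; move -629/2b to the remainder.
  leading term 1: no divisor's leading term divides it; move 1343/2 to the remainder.
  remainder -357a - 629/2b + 1343/2 ≠ 0; add k_3 = -357a - 629/2b + 1343/2 to the basis.

S(h_1,k_3): lcm = ab. S = -22a - 37/42b^2 - 677/42b + 39.
  leading term a: subtract (22/357)·k_3 from -22a - 37/42b^2 - 677/42b + 39 → -37/42b^2 + 137/42b - 50/21
  leading term b^2: no divisor's leading term divides it; move -37/42b^2 to the remainder.
  leading term b: no divisor's leading term divides it; move 137/42b to the remainder.
  leading term 1: no divisor's leading term divides it; move -50/21 to the remainder.
  remainder -37/42b^2 + 137/42b - 50/21 ≠ 0; add k_4 = -37/42b^2 + 137/42b - 50/21 to the basis.

The other S-polynomials (S(h_2,k_3), S(h_1,k_4), S(h_2,k_4), S(k_3,k_4)) all reduce to 0 modulo the current basis, so we have a Gröbner basis.
Inter-reduce: drop elements whose leading term is divisible by another's, tail-reduce, and make monic.
Reduced Gröbner basis: {a + 37/42b - 79/42, b^2 - 137/37b + 100/37}.

These coincide, so the ideals are equal.

Yes, the ideals are equal.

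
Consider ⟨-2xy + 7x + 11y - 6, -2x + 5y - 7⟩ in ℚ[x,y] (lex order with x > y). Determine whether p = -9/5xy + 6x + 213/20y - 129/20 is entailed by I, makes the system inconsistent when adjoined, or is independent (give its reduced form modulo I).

-9/5xy + 6x + 213/20y - 129/20 lies in I (it reduces to 0).

First compute the reduced Gröbner basis of I by Buchberger's algorithm.
f_1 = -2xy + 7x + 11y - 6, LT = xy.
f_2 = -2x + 5y - 7, LT = x.

S(f_1,f_2): lcm = xy. S = -7/2x + 5/2y² - 9y + 3.
  leading term x: subtract (7/4)·f_2 from -7/2x + 5/2y² - 9y + 3 → 5/2y² - 71/4y + 61/4
  leading term y²: no divisor's leading term divides it; move 5/2y² to the remainder.
  leading term y: no divisor's leading term divides it; move -71/4y to the remainder.
  leading term 1: no divisor's leading term divides it; move 61/4 to the remainder.
  remainder 5/2y² - 71/4y + 61/4 ≠ 0; add h_3 = 5/2y² - 71/4y + 61/4 to the basis.

S(f_1,h_3): lcm = xy². S = 18/5xy - 61/10x - 11/2y² + 3y.
  leading term xy: subtract (-9/5)·f_1 from 18/5xy - 61/10x - 11/2y² + 3y → 13/2x - 11/2y² + 114/5y - 54/5
  leading term x: subtract (-13/4)·f_2 from 13/2x - 11/2y² + 114/5y - 54/5 → -11/2y² + 781/20y - 671/20
  leading term y²: subtract (-11/5)·h_3 from -11/2y² + 781/20y - 671/20 → 0
  remainder 0.

S(f_2,h_3): leading monomials are coprime, so the S-polynomial reduces to 0 (Buchberger's first criterion).
Every S-polynomial of the final basis reduces to 0, so we have a Gröbner basis.
Inter-reduce: drop elements whose leading term is divisible by another's, tail-reduce, and make monic.
Reduced Gröbner basis: {x - 5/2y + 7/2, y² - 71/10y + 61/10}.
Label its elements g_1 = x - 5/2y + 7/2, g_2 = y² - 71/10y + 61/10.

Reduce p = -9/5xy + 6x + 213/20y - 129/20 modulo G:
  leading term xy: subtract (-9/5y)·g_1 from -9/5xy + 6x + 213/20y - 129/20 → 6x - 9/2y² + 339/20y - 129/20
  leading term x: subtract (6)·g_1 from 6x - 9/2y² + 339/20y - 129/20 → -9/2y² + 639/20y - 549/20
  leading term y²: subtract (-9/2)·g_2 from -9/2y² + 639/20y - 549/20 → 0
  normal form = 0.
Since the normal form is 0, p ∈ I.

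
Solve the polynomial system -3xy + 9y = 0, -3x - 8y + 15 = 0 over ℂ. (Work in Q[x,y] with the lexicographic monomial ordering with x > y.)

Compute a lex Gröbner basis by Buchberger's algorithm.
f_1 = -3xy + 9y, LT = xy.
f_2 = -3x - 8y + 15, LT = x.

S(f_1,f_2): lcm = xy. S = -8/3y^2 + 2y.
  reduce S modulo (f_1, f_2):
  remainder -8/3y^2 + 2y ≠ 0; add h_3 = -8/3y^2 + 2y to the basis.

The other S-polynomials (S(f_1,h_3), S(f_2,h_3)) all reduce to 0 modulo the current basis, so we have a Gröbner basis.
Inter-reduce: drop elements whose leading term is divisible by another's, tail-reduce, and make monic.
Reduced Gröbner basis: {x + 8/3y - 5, y^2 - 3/4y}.

Since the basis is lex-ordered, y^2 - 3/4y is univariate in y. Its roots are {0, 3/4}. Back-substituting each root into the other basis elements fixes the other coordinates.
  y = 0: the earlier basis element becomes x - 5 = 0, giving x = 5 — point (5, 0).
  y = 3/4: the earlier basis element becomes x - 3 = 0, giving x = 3 — point (3, 3/4).

{(5, 0), (3, 3/4)}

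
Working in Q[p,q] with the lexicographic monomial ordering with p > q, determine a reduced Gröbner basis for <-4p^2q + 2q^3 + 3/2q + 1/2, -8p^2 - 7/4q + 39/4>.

G = {p^2 + 7/32q - 39/32, q^3 + 7/16q^2 - 27/16q + 1/4}

f_1 = -4p^2q + 2q^3 + 3/2q + 1/2, LT = p^2q.
f_2 = -8p^2 - 7/4q + 39/4, LT = p^2.

S(f_1,f_2): lcm = p^2q. S = -1/2q^3 - 7/32q^2 + 27/32q - 1/8.
  reduce S modulo (f_1, f_2):
  remainder -1/2q^3 - 7/32q^2 + 27/32q - 1/8 ≠ 0; add g_3 = -1/2q^3 - 7/32q^2 + 27/32q - 1/8 to the basis.

The other S-polynomials (S(f_1,g_3), S(f_2,g_3)) all reduce to 0 modulo the current basis, so we have a Gröbner basis.
Inter-reduce: drop elements whose leading term is divisible by another's, tail-reduce, and make monic.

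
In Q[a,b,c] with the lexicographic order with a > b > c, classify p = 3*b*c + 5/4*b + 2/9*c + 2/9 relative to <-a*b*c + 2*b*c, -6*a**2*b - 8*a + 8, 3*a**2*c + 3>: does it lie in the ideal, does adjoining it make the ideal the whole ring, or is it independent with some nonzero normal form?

3*b*c + 5/4*b + 2/9*c + 2/9 lies in I (it reduces to 0).

First compute the reduced Gröbner basis of I by Buchberger's algorithm.
f_1 = -a*b*c + 2*b*c, LT = a*b*c.
f_2 = -6*a**2*b - 8*a + 8, LT = a**2*b.
f_3 = 3*a**2*c + 3, LT = a**2*c.

S(f_1,f_2): lcm = a**2*b*c. S = -2*a*b*c - 4/3*a*c + 4/3*c.
  reduce S modulo (f_1, f_2, f_3):
  remainder -4/3*a*c - 4*b*c + 4/3*c ≠ 0; add h_4 = -4/3*a*c - 4*b*c + 4/3*c to the basis.

S(f_1,f_3): lcm = a**2*b*c. S = -2*a*b*c - b.
  reduce S modulo (f_1, f_2, f_3, h_4):
  remainder -4*b*c - b ≠ 0; add h_5 = -4*b*c - b to the basis.

S(f_1,h_4): lcm = a*b*c. S = -3*b**2*c - b*c.
  reduce S modulo (f_1, f_2, f_3, h_4, h_5):
  remainder 3/4*b**2 + 1/4*b ≠ 0; add h_6 = 3/4*b**2 + 1/4*b to the basis.

S(f_3,h_4): lcm = a**2*c. S = -3*a*b*c + a*c + 1.
  reduce S modulo (f_1, f_2, f_3, h_4, h_5, h_6):
  remainder 9/4*b + c + 1 ≠ 0; add h_7 = 9/4*b + c + 1 to the basis.

S(f_1,h_5): lcm = a*b*c. S = -1/4*a*b - 2*b*c.
  reduce S modulo (f_1, f_2, f_3, h_4, h_5, h_6, h_7):
  remainder 1/9*a - 4/27*c - 7/27 ≠ 0; add h_8 = 1/9*a - 4/27*c - 7/27 to the basis.

S(f_1,h_7): lcm = a*b*c. S = -4/9*a*c**2 - 4/9*a*c - 2*b*c.
  reduce S modulo (f_1, f_2, f_3, h_4, h_5, h_6, h_7, h_8):
  remainder -4/9*c**2 - 5/9*c - 1/9 ≠ 0; add h_9 = -4/9*c**2 - 5/9*c - 1/9 to the basis.

The other S-polynomials (S(f_2,f_3), S(f_2,h_4), S(f_2,h_5), S(f_3,h_5), S(h_4,h_5), S(f_1,h_6), S(f_2,h_6), S(f_3,h_6), S(h_4,h_6), S(h_5,h_6), S(f_2,h_7), S(f_3,h_7), S(h_4,h_7), S(h_5,h_7), S(h_6,h_7), S(f_1,h_8), S(f_2,h_8), S(f_3,h_8), S(h_4,h_8), S(h_5,h_8), S(h_6,h_8), S(h_7,h_8), S(f_1,h_9), S(f_2,h_9), S(f_3,h_9), S(h_4,h_9), S(h_5,h_9), S(h_6,h_9), S(h_7,h_9), S(h_8,h_9)) all reduce to 0 modulo the current basis, so we have a Gröbner basis.
Inter-reduce: drop elements whose leading term is divisible by another's, tail-reduce, and make monic.
Reduced Gröbner basis: {a - 4/3*c - 7/3, b + 4/9*c + 4/9, c**2 + 5/4*c + 1/4}.
Label its elements g_1 = a - 4/3*c - 7/3, g_2 = b + 4/9*c + 4/9, g_3 = c**2 + 5/4*c + 1/4.

Reduce p = 3*b*c + 5/4*b + 2/9*c + 2/9 modulo G:
  leading term b*c: subtract (3*c)·g_2 from 3*b*c + 5/4*b + 2/9*c + 2/9 → 5/4*b - 4/3*c**2 - 10/9*c + 2/9
  leading term b: subtract (5/4)·g_2 from 5/4*b - 4/3*c**2 - 10/9*c + 2/9 → -4/3*c**2 - 5/3*c - 1/3
  leading term c**2: subtract (-4/3)·g_3 from -4/3*c**2 - 5/3*c - 1/3 → 0
  normal form = 0.
Since the normal form is 0, p ∈ I.

The remainder on division by a Gröbner basis is unique — it is the normal form.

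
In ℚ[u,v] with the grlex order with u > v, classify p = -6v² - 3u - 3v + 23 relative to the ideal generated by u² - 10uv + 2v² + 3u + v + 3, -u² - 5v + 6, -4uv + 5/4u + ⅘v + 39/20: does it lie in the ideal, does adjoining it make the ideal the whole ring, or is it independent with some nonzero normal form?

First compute the reduced Gröbner basis of I by Buchberger's algorithm.
f_1 = u² - 10uv + 2v² + 3u + v + 3, LT = u².
f_2 = -u² - 5v + 6, LT = u².
f_3 = -4uv + 5/4u + ⅘v + 39/20, LT = uv.

S(f_1,f_2): lcm = u². S = -10uv + 2v² + 3u - 4v + 9.
  reduce S modulo (f_1, f_2, f_3):
  remainder 2v² - ⅛u - 6v + 33/8 ≠ 0; add h_4 = 2v² - ⅛u - 6v + 33/8 to the basis.

S(f_1,f_3): lcm = u²v. S = -10uv² + 2v³ + 5/16u² + 16/5uv + v² + 39/80u + 3v.
  reduce S modulo (f_1, f_2, f_3, h_4):
  remainder 69/80u + 2991/400v - 417/50 ≠ 0; add h_5 = 69/80u + 2991/400v - 417/50 to the basis.

S(f_3,h_4): lcm = uv². S = 1/16u² + 43/16uv - ⅕v² - 33/16u - 39/80v.
  reduce S modulo (f_1, f_2, f_3, h_4, h_5):
  remainder 1449297/147200v - 1449297/147200 ≠ 0; add h_6 = 1449297/147200v - 1449297/147200 to the basis.

The other S-polynomials (S(f_2,f_3), S(f_1,h_4), S(f_2,h_4), S(f_1,h_5), S(f_2,h_5), S(f_3,h_5), S(h_4,h_5), S(f_1,h_6), S(f_2,h_6), S(f_3,h_6), S(h_4,h_6), S(h_5,h_6)) all reduce to 0 modulo the current basis, so we have a Gröbner basis.
Inter-reduce: drop elements whose leading term is divisible by another's, tail-reduce, and make monic.
Reduced Gröbner basis: {u - 1, v - 1}.
Label its elements g_1 = u - 1, g_2 = v - 1.

Reduce p = -6v² - 3u - 3v + 23 modulo G:
  leading term v²: subtract (-6v)·g_2 from -6v² - 3u - 3v + 23 → -3u - 9v + 23
  leading term u: subtract (-3)·g_1 from -3u - 9v + 23 → -9v + 20
  leading term v: subtract (-9)·g_2 from -9v + 20 → 11
  leading term 1: no divisor's leading term divides it; move 11 to the remainder.
  normal form = 11.
The normal form is nonzero, so p ∉ I. Since p minus its normal form lies in I, I + (p) = I + (r) where r = 11; decide whether this ideal is the whole ring.
Here r = 11 is a nonzero constant, hence a unit: 1 ∈ I + (p), the Gröbner basis of I + (p) is {1}, and the enlarged system has no common solution — adjoining p is inconsistent.

Adjoining -6v² - 3u - 3v + 23 makes the ideal the whole ring: the system is inconsistent.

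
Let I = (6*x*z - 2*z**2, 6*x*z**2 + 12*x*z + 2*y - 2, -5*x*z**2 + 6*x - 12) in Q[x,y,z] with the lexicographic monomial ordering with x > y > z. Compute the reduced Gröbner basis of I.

G = {x - 5/18*z**3 - 2, y + z**3 + 2*z**2 - 1, z**4 - 6/5*z**2 + 36/5*z}

f_1 = 6*x*z - 2*z**2, LT = x*z.
f_2 = 6*x*z**2 + 12*x*z + 2*y - 2, LT = x*z**2.
f_3 = -5*x*z**2 + 6*x - 12, LT = x*z**2.

S(f_1,f_2): lcm = x*z**2. S = -2*x*z - 1/3*y - 1/3*z**3 + 1/3.
  reduce S modulo (f_1, f_2, f_3):
  remainder -1/3*y - 1/3*z**3 - 2/3*z**2 + 1/3 ≠ 0; add g_4 = -1/3*y - 1/3*z**3 - 2/3*z**2 + 1/3 to the basis.

S(f_1,f_3): lcm = x*z**2. S = 6/5*x - 1/3*z**3 - 12/5.
  reduce S modulo (f_1, f_2, f_3, g_4):
  remainder 6/5*x - 1/3*z**3 - 12/5 ≠ 0; add g_5 = 6/5*x - 1/3*z**3 - 12/5 to the basis.

S(f_1,g_5): lcm = x*z. S = 5/18*z**4 - 1/3*z**2 + 2*z.
  reduce S modulo (f_1, f_2, f_3, g_4, g_5):
  remainder 5/18*z**4 - 1/3*z**2 + 2*z ≠ 0; add g_6 = 5/18*z**4 - 1/3*z**2 + 2*z to the basis.

The other S-polynomials (S(f_2,f_3), S(f_1,g_4), S(f_2,g_4), S(f_3,g_4), S(f_2,g_5), S(f_3,g_5), S(g_4,g_5), S(f_1,g_6), S(f_2,g_6), S(f_3,g_6), S(g_4,g_6), S(g_5,g_6)) all reduce to 0 modulo the current basis, so we have a Gröbner basis.
Inter-reduce: drop elements whose leading term is divisible by another's, tail-reduce, and make monic.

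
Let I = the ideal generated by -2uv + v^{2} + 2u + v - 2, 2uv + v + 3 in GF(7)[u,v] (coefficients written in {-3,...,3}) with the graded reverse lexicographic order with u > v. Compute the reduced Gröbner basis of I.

f_1 = -2uv + v^{2} + 2u + v - 2, LT = uv.
f_2 = 2uv + v + 3, LT = uv.

S(f_1,f_2): lcm = uv. S = 3v^{2} - u - v + 3.
  leading term v^{2}: no divisor's leading term divides it; move 3v^{2} to the remainder.
  leading term u: no divisor's leading term divides it; move -u to the remainder.
  leading term v: no divisor's leading term divides it; move -v to the remainder.
  leading term 1: no divisor's leading term divides it; move 3 to the remainder.
  remainder 3v^{2} - u - v + 3 ≠ 0; add g_3 = 3v^{2} - u - v + 3 to the basis.

S(f_1,g_3): lcm = uv^{2}. S = 3v^{3} - 2u^{2} - 3uv + 3v^{2} - u + v.
  leading term v^{3}: subtract (v)·g_3 from 3v^{3} - 2u^{2} - 3uv + 3v^{2} - u + v → -2u^{2} - 2uv - 3v^{2} - u - 2v
  leading term u^{2}: no divisor's leading term divides it; move -2u^{2} to the remainder.
  leading term uv: subtract (1)·f_1 from -2uv - 3v^{2} - u - 2v → 3v^{2} - 3u - 3v + 2
  leading term v^{2}: subtract (1)·g_3 from 3v^{2} - 3u - 3v + 2 → -2u - 2v - 1
  leading term u: no divisor's leading term divides it; move -2u to the remainder.
  leading term v: no divisor's leading term divides it; move -2v to the remainder.
  leading term 1: no divisor's leading term divides it; move -1 to the remainder.
  remainder -2u^{2} - 2u - 2v - 1 ≠ 0; add g_4 = -2u^{2} - 2u - 2v - 1 to the basis.

S(f_2,g_3): lcm = uv^{2}. S = -2u^{2} - 2uv - 3v^{2} - u - 2v.
  leading term u^{2}: subtract (1)·g_4 from -2u^{2} - 2uv - 3v^{2} - u - 2v → -2uv - 3v^{2} + u + 1
  leading term uv: subtract (1)·f_1 from -2uv - 3v^{2} + u + 1 → 3v^{2} - u - v + 3
  leading term v^{2}: subtract (1)·g_3 from 3v^{2} - u - v + 3 → 0
  remainder 0.

S(f_1,g_4): lcm = u^{2}v. S = 3uv^{2} - u^{2} + 2uv - v^{2} + u + 3v.
  leading term uv^{2}: subtract (2v)·f_1 from 3uv^{2} - u^{2} + 2uv - v^{2} + u + 3v → -2v^{3} - u^{2} - 2uv - 3v^{2} + u
  leading term v^{3}: subtract (-3v)·g_3 from -2v^{3} - u^{2} - 2uv - 3v^{2} + u → -u^{2} + 2uv + v^{2} + u + 2v
  leading term u^{2}: subtract (-3)·g_4 from -u^{2} + 2uv + v^{2} + u + 2v → 2uv + v^{2} + 2u + 3v - 3
  leading term uv: subtract (-1)·f_1 from 2uv + v^{2} + 2u + 3v - 3 → 2v^{2} - 3u - 3v + 2
  leading term v^{2}: subtract (3)·g_3 from 2v^{2} - 3u - 3v + 2 → 0
  remainder 0.

S(f_2,g_4): lcm = u^{2}v. S = 3uv - v^{2} - 2u + 3v.
  leading term uv: subtract (2)·f_1 from 3uv - v^{2} - 2u + 3v → -3v^{2} + u + v - 3
  leading term v^{2}: subtract (-1)·g_3 from -3v^{2} + u + v - 3 → 0
  remainder 0.

S(g_3,g_4): leading monomials are coprime, so the S-polynomial reduces to 0 (Buchberger's first criterion).
Every S-polynomial of the final basis reduces to 0, so we have a Gröbner basis.
Inter-reduce: drop elements whose leading term is divisible by another's, tail-reduce, and make monic.

G = {u^{2} + u + v - 3, uv - 3v - 2, v^{2} + 2u + 2v + 1}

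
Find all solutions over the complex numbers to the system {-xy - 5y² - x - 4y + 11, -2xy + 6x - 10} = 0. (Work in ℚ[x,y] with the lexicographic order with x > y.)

Compute a lex Gröbner basis by Buchberger's algorithm.
f_1 = -xy - x - 5y² - 4y + 11, LT = xy.
f_2 = -2xy + 6x - 10, LT = xy.

S(f_1,f_2): lcm = xy. S = 4x + 5y² + 4y - 16.
  leading term x: no divisor's leading term divides it; move 4x to the remainder.
  leading term y²: no divisor's leading term divides it; move 5y² to the remainder.
  leading term y: no divisor's leading term divides it; move 4y to the remainder.
  leading term 1: no divisor's leading term divides it; move -16 to the remainder.
  remainder 4x + 5y² + 4y - 16 ≠ 0; add h_3 = 4x + 5y² + 4y - 16 to the basis.

S(f_1,h_3): lcm = xy. S = x - 5/4y³ + 4y² + 8y - 11.
  leading term x: subtract (¼)·h_3 from x - 5/4y³ + 4y² + 8y - 11 → -5/4y³ + 11/4y² + 7y - 7
  leading term y³: no divisor's leading term divides it; move -5/4y³ to the remainder.
  leading term y²: no divisor's leading term divides it; move 11/4y² to the remainder.
  leading term y: no divisor's leading term divides it; move 7y to the remainder.
  leading term 1: no divisor's leading term divides it; move -7 to the remainder.
  remainder -5/4y³ + 11/4y² + 7y - 7 ≠ 0; add h_4 = -5/4y³ + 11/4y² + 7y - 7 to the basis.

The other S-polynomials (S(f_2,h_3), S(f_1,h_4), S(f_2,h_4), S(h_3,h_4)) all reduce to 0 modulo the current basis, so we have a Gröbner basis.
Inter-reduce: drop elements whose leading term is divisible by another's, tail-reduce, and make monic.
Reduced Gröbner basis: {x + 5/4y² + y - 4, y³ - 11/5y² - 28/5y + 28/5}.

From the last basis element, y³ - 11/5y² - 28/5y + 28/5 = 0, so y takes values in {-2, 21/10 - sqrt(161)/10, sqrt(161)/10 + 21/10}. Each choice, substituted upward through the basis, yields the corresponding point(s) of the solution set.
  y = -2: the earlier basis element becomes x - 1 = 0, giving x = 1 — point (1, -2).
  y = 21/10 - sqrt(161)/10: the earlier basis element becomes x - 5*sqrt(161)/8 + 45/8 = 0, giving x = -45/8 + 5*sqrt(161)/8 — point (-45/8 + 5*sqrt(161)/8, 21/10 - sqrt(161)/10).
  y = sqrt(161)/10 + 21/10: the earlier basis element becomes x + 45/8 + 5*sqrt(161)/8 = 0, giving x = -5*sqrt(161)/8 - 45/8 — point (-5*sqrt(161)/8 - 45/8, sqrt(161)/10 + 21/10).
This is the nonlinear analogue of row-reducing a linear system.

{(1, -2), (-45/8 + 5*sqrt(161)/8, 21/10 - sqrt(161)/10), (-5*sqrt(161)/8 - 45/8, sqrt(161)/10 + 21/10)}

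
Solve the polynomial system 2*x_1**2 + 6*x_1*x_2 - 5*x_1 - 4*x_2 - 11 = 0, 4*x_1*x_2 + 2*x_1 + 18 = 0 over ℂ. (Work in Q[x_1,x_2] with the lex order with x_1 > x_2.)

{(-3, 1), (7/2 - sqrt(37)/2, -23/4 - 3*sqrt(37)/4), (sqrt(37)/2 + 7/2, -23/4 + 3*sqrt(37)/4)}

Compute a lex Gröbner basis by Buchberger's algorithm.
f_1 = 2*x_1**2 + 6*x_1*x_2 - 5*x_1 - 4*x_2 - 11, LT = x_1**2.
f_2 = 4*x_1*x_2 + 2*x_1 + 18, LT = x_1*x_2.

S(f_1,f_2): lcm = x_1**2*x_2. S = -1/2*x_1**2 + 3*x_1*x_2**2 - 5/2*x_1*x_2 - 9/2*x_1 - 2*x_2**2 - 11/2*x_2.
  reduce S modulo (f_1, f_2):
  remainder -9/2*x_1 - 2*x_2**2 - 20*x_2 + 17/2 ≠ 0; add h_3 = -9/2*x_1 - 2*x_2**2 - 20*x_2 + 17/2 to the basis.

S(f_2,h_3): lcm = x_1*x_2. S = 1/2*x_1 - 4/9*x_2**3 - 40/9*x_2**2 + 17/9*x_2 + 9/2.
  reduce S modulo (f_1, f_2, h_3):
  remainder -4/9*x_2**3 - 14/3*x_2**2 - 1/3*x_2 + 49/9 ≠ 0; add h_4 = -4/9*x_2**3 - 14/3*x_2**2 - 1/3*x_2 + 49/9 to the basis.

The other S-polynomials (S(f_1,h_3), S(f_1,h_4), S(f_2,h_4), S(h_3,h_4)) all reduce to 0 modulo the current basis, so we have a Gröbner basis.
Inter-reduce: drop elements whose leading term is divisible by another's, tail-reduce, and make monic.
Reduced Gröbner basis: {x_1 + 4/9*x_2**2 + 40/9*x_2 - 17/9, x_2**3 + 21/2*x_2**2 + 3/4*x_2 - 49/4}.

From the last basis element, x_2**3 + 21/2*x_2**2 + 3/4*x_2 - 49/4 = 0, so x_2 takes values in {1, -23/4 - 3*sqrt(37)/4, -23/4 + 3*sqrt(37)/4}. Each choice, substituted upward through the basis, yields the corresponding point(s) of the solution set.
  x_2 = 1: the earlier basis element becomes x_1 + 3 = 0, giving x_1 = -3 — point (-3, 1).
  x_2 = -23/4 - 3*sqrt(37)/4: the earlier basis element becomes x_1 - 7/2 + sqrt(37)/2 = 0, giving x_1 = 7/2 - sqrt(37)/2 — point (7/2 - sqrt(37)/2, -23/4 - 3*sqrt(37)/4).
  x_2 = -23/4 + 3*sqrt(37)/4: the earlier basis element becomes x_1 - 7/2 - sqrt(37)/2 = 0, giving x_1 = sqrt(37)/2 + 7/2 — point (sqrt(37)/2 + 7/2, -23/4 + 3*sqrt(37)/4).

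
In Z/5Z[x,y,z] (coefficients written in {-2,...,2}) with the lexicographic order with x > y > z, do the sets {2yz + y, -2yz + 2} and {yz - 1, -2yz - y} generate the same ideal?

Yes, the ideals are equal.

For a fixed monomial order, each ideal has a unique reduced Gröbner basis; comparing bases decides equality.
Buchberger on the first generating set:
f_1 = 2yz + y, LT = yz.
f_2 = -2yz + 2, LT = yz.

S(f_1,f_2): lcm = yz. S = -2y + 1.
  leading term y: no divisor's leading term divides it; move -2y to the remainder.
  leading term 1: no divisor's leading term divides it; move 1 to the remainder.
  remainder -2y + 1 ≠ 0; add g_3 = -2y + 1 to the basis.

S(f_1,g_3): lcm = yz. S = -2y - 2z.
  leading term y: subtract (1)·g_3 from -2y - 2z → -2z - 1
  leading term z: no divisor's leading term divides it; move -2z to the remainder.
  leading term 1: no divisor's leading term divides it; move -1 to the remainder.
  remainder -2z - 1 ≠ 0; add g_4 = -2z - 1 to the basis.

The other S-polynomials (S(f_2,g_3), S(f_1,g_4), S(f_2,g_4), S(g_3,g_4)) all reduce to 0 modulo the current basis, so we have a Gröbner basis.
Inter-reduce: drop elements whose leading term is divisible by another's, tail-reduce, and make monic.
Reduced Gröbner basis: {y + 2, z - 2}.

Buchberger on the second generating set:
h_1 = yz - 1, LT = yz.
h_2 = -2yz - y, LT = yz.

S(h_1,h_2): lcm = yz. S = 2y - 1.
  leading term y: no divisor's leading term divides it; move 2y to the remainder.
  leading term 1: no divisor's leading term divides it; move -1 to the remainder.
  remainder 2y - 1 ≠ 0; add k_3 = 2y - 1 to the basis.

S(h_1,k_3): lcm = yz. S = -2z - 1.
  leading term z: no divisor's leading term divides it; move -2z to the remainder.
  leading term 1: no divisor's leading term divides it; move -1 to the remainder.
  remainder -2z - 1 ≠ 0; add k_4 = -2z - 1 to the basis.

The other S-polynomials (S(h_2,k_3), S(h_1,k_4), S(h_2,k_4), S(k_3,k_4)) all reduce to 0 modulo the current basis, so we have a Gröbner basis.
Inter-reduce: drop elements whose leading term is divisible by another's, tail-reduce, and make monic.
Reduced Gröbner basis: {y + 2, z - 2}.

The two bases agree; hence the ideals are identical.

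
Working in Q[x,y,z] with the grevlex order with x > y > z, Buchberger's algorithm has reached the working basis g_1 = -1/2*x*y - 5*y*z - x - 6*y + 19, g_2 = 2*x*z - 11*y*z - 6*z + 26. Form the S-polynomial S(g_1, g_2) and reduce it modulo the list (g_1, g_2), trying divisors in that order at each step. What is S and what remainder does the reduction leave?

lcm(LM(g_1), LM(g_2)) = x*y*z.
S = (lcm/LT(g_1))·g_1 − (lcm/LT(g_2))·g_2 = 11/2*y**2*z + 10*y*z**2 + 2*x*z + 15*y*z - 13*y - 38*z.
Reduce S modulo (g_1, g_2) in that order:
  leading term y**2*z: no divisor's leading term divides it; move 11/2*y**2*z to the remainder.
  leading term y*z**2: no divisor's leading term divides it; move 10*y*z**2 to the remainder.
  leading term x*z: subtract (1)·g_2 from 2*x*z + 15*y*z - 13*y - 38*z → 26*y*z - 13*y - 32*z - 26
  leading term y*z: no divisor's leading term divides it; move 26*y*z to the remainder.
  leading term y: no divisor's leading term divides it; move -13*y to the remainder.
  leading term z: no divisor's leading term divides it; move -32*z to the remainder.
  leading term 1: no divisor's leading term divides it; move -26 to the remainder.
The remainder 11/2*y**2*z + 10*y*z**2 + 26*y*z - 13*y - 32*z - 26 is nonzero, so it would be added as the next basis element.
This is the inner loop of Buchberger's algorithm — each nonzero remainder becomes a new basis element.

S(g_1, g_2) = 11/2*y**2*z + 10*y*z**2 + 2*x*z + 15*y*z - 13*y - 38*z; remainder on division = 11/2*y**2*z + 10*y*z**2 + 26*y*z - 13*y - 32*z - 26.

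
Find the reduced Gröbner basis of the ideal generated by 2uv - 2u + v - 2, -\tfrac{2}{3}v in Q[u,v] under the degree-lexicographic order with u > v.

f_1 = 2uv - 2u + v - 2, LT = uv.
f_2 = -\tfrac{2}{3}v, LT = v.

S(f_1,f_2): lcm = uv. S = -u + \tfrac{1}{2}v - 1.
  reduce S modulo (f_1, f_2):
  remainder -u - 1 ≠ 0; add g_3 = -u - 1 to the basis.

The other S-polynomials (S(f_1,g_3), S(f_2,g_3)) all reduce to 0 modulo the current basis, so we have a Gröbner basis.
Inter-reduce: drop elements whose leading term is divisible by another's, tail-reduce, and make monic.

G = {u + 1, v}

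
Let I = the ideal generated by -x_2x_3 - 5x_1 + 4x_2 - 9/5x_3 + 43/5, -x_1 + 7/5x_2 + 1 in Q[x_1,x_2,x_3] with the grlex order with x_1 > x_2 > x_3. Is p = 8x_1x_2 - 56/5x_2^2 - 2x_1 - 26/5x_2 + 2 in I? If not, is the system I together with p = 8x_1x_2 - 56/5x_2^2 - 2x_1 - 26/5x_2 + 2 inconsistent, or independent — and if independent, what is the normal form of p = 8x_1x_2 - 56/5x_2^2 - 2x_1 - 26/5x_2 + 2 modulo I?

8x_1x_2 - 56/5x_2^2 - 2x_1 - 26/5x_2 + 2 lies in I (it reduces to 0).

First compute the reduced Gröbner basis of I by Buchberger's algorithm.
f_1 = -x_2x_3 - 5x_1 + 4x_2 - 9/5x_3 + 43/5, LT = x_2x_3.
f_2 = -x_1 + 7/5x_2 + 1, LT = x_1.

The S-polynomials (S(f_1,f_2)) all reduce to 0 modulo the current basis, so we have a Gröbner basis.
Inter-reduce: drop elements whose leading term is divisible by another's, tail-reduce, and make monic.
Reduced Gröbner basis: {x_2x_3 + 3x_2 + 9/5x_3 - 18/5, x_1 - 7/5x_2 - 1}.
Label its elements g_1 = x_2x_3 + 3x_2 + 9/5x_3 - 18/5, g_2 = x_1 - 7/5x_2 - 1.

Reduce p = 8x_1x_2 - 56/5x_2^2 - 2x_1 - 26/5x_2 + 2 modulo G:
  leading term x_1x_2: subtract (8x_2)·g_2 from 8x_1x_2 - 56/5x_2^2 - 2x_1 - 26/5x_2 + 2 → -2x_1 + 14/5x_2 + 2
  leading term x_1: subtract (-2)·g_2 from -2x_1 + 14/5x_2 + 2 → 0
  normal form = 0.
Since the normal form is 0, p ∈ I.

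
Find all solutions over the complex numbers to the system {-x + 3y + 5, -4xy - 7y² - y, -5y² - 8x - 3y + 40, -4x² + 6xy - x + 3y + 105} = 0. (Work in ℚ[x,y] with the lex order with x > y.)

Compute a lex Gröbner basis by Buchberger's algorithm.
f_1 = -x + 3y + 5, LT = x.
f_2 = -4xy - 7y² - y, LT = xy.
f_3 = -8x - 5y² - 3y + 40, LT = x.
f_4 = -4x² + 6xy - x + 3y + 105, LT = x².

S(f_1,f_2): lcm = xy. S = -19/4y² - 21/4y.
  leading term y²: no divisor's leading term divides it; move -19/4y² to the remainder.
  leading term y: no divisor's leading term divides it; move -21/4y to the remainder.
  remainder -19/4y² - 21/4y ≠ 0; add h_5 = -19/4y² - 21/4y to the basis.

S(f_1,f_3): lcm = x. S = -⅝y² - 27/8y.
  leading term y²: subtract (5/38)·h_5 from -⅝y² - 27/8y → -51/19y
  leading term y: no divisor's leading term divides it; move -51/19y to the remainder.
  remainder -51/19y ≠ 0; add h_6 = -51/19y to the basis.

The other S-polynomials (S(f_1,f_4), S(f_2,f_3), S(f_2,f_4), S(f_3,f_4), S(f_1,h_5), S(f_2,h_5), S(f_3,h_5), S(f_4,h_5), S(f_1,h_6), S(f_2,h_6), S(f_3,h_6), S(f_4,h_6), S(h_5,h_6)) all reduce to 0 modulo the current basis, so we have a Gröbner basis.
Inter-reduce: drop elements whose leading term is divisible by another's, tail-reduce, and make monic.
Reduced Gröbner basis: {x - 5, y}.

From the last basis element, y = 0, so y takes values in {0}. Each choice, substituted upward through the basis, yields the corresponding point(s) of the solution set.
  y = 0: the earlier basis element becomes x - 5 = 0, giving x = 5 — point (5, 0).

{(5, 0)}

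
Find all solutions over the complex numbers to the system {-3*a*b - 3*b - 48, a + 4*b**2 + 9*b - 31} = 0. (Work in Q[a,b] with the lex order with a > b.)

{(3, -4), (13 + 2*sqrt(113), 7/8 - sqrt(113)/8), (13 - 2*sqrt(113), 7/8 + sqrt(113)/8)}

Compute a lex Gröbner basis by Buchberger's algorithm.
f_1 = -3*a*b - 3*b - 48, LT = a*b.
f_2 = a + 4*b**2 + 9*b - 31, LT = a.

S(f_1,f_2): lcm = a*b. S = -4*b**3 - 9*b**2 + 32*b + 16.
  reduce S modulo (f_1, f_2):
  remainder -4*b**3 - 9*b**2 + 32*b + 16 ≠ 0; add h_3 = -4*b**3 - 9*b**2 + 32*b + 16 to the basis.

The other S-polynomials (S(f_1,h_3), S(f_2,h_3)) all reduce to 0 modulo the current basis, so we have a Gröbner basis.
Inter-reduce: drop elements whose leading term is divisible by another's, tail-reduce, and make monic.
Reduced Gröbner basis: {a + 4*b**2 + 9*b - 31, b**3 + 9/4*b**2 - 8*b - 4}.

From the last basis element, b**3 + 9/4*b**2 - 8*b - 4 = 0, so b takes values in {-4, 7/8 - sqrt(113)/8, 7/8 + sqrt(113)/8}. Each choice, substituted upward through the basis, yields the corresponding point(s) of the solution set.
  b = -4: the earlier basis element becomes a - 3 = 0, giving a = 3 — point (3, -4).
  b = 7/8 - sqrt(113)/8: the earlier basis element becomes a - 2*sqrt(113) - 13 = 0, giving a = 13 + 2*sqrt(113) — point (13 + 2*sqrt(113), 7/8 - sqrt(113)/8).
  b = 7/8 + sqrt(113)/8: the earlier basis element becomes a - 13 + 2*sqrt(113) = 0, giving a = 13 - 2*sqrt(113) — point (13 - 2*sqrt(113), 7/8 + sqrt(113)/8).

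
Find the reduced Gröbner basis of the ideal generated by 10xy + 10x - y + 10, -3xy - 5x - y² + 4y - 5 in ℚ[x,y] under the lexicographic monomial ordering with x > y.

The reduced Gröbner basis is the canonical form of the ideal for this ordering.

f_1 = 10xy + 10x - y + 10, LT = xy.
f_2 = -3xy - 5x - y² + 4y - 5, LT = xy.

S(f_1,f_2): lcm = xy. S = -⅔x - ⅓y² + 37/30y - ⅔.
  reduce S modulo (f_1, f_2):
  remainder -⅔x - ⅓y² + 37/30y - ⅔ ≠ 0; add g_3 = -⅔x - ⅓y² + 37/30y - ⅔ to the basis.

S(f_1,g_3): lcm = xy. S = x - ½y³ + 37/20y² - 11/10y + 1.
  reduce S modulo (f_1, f_2, g_3):
  remainder -½y³ + 27/20y² + ¾y ≠ 0; add g_4 = -½y³ + 27/20y² + ¾y to the basis.

The other S-polynomials (S(f_2,g_3), S(f_1,g_4), S(f_2,g_4), S(g_3,g_4)) all reduce to 0 modulo the current basis, so we have a Gröbner basis.
Inter-reduce: drop elements whose leading term is divisible by another's, tail-reduce, and make monic.

G = {x + ½y² - 37/20y + 1, y³ - 27/10y² - 3/2y}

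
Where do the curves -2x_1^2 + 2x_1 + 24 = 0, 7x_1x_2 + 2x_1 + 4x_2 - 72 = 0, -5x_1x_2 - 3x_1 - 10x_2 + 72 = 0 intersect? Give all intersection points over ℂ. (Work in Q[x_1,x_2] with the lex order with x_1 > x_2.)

Compute a lex Gröbner basis by Buchberger's algorithm.
f_1 = -2x_1^2 + 2x_1 + 24, LT = x_1^2.
f_2 = 7x_1x_2 + 2x_1 + 4x_2 - 72, LT = x_1x_2.
f_3 = -5x_1x_2 - 3x_1 - 10x_2 + 72, LT = x_1x_2.

S(f_1,f_2): lcm = x_1^2x_2. S = -2/7x_1^2 - 11/7x_1x_2 + 72/7x_1 - 12x_2.
  reduce S modulo (f_1, f_2, f_3):
  remainder 512/49x_1 - 544/49x_2 - 960/49 ≠ 0; add h_4 = 512/49x_1 - 544/49x_2 - 960/49 to the basis.

S(f_1,f_3): lcm = x_1^2x_2. S = -3/5x_1^2 - 3x_1x_2 + 72/5x_1 - 12x_2.
  reduce S modulo (f_1, f_2, f_3, h_4):
  remainder 423/80x_2 - 423/40 ≠ 0; add h_5 = 423/80x_2 - 423/40 to the basis.

The other S-polynomials (S(f_2,f_3), S(f_1,h_4), S(f_2,h_4), S(f_3,h_4), S(f_1,h_5), S(f_2,h_5), S(f_3,h_5), S(h_4,h_5)) all reduce to 0 modulo the current basis, so we have a Gröbner basis.
Inter-reduce: drop elements whose leading term is divisible by another's, tail-reduce, and make monic.
Reduced Gröbner basis: {x_1 - 4, x_2 - 2}.

Elimination: the polynomial x_2 - 2 lies in the elimination ideal for x_2, so x_2 ∈ {2}. For each such x_2, the remaining basis elements (now univariate) give the rest of the solution.
  x_2 = 2: the earlier basis element becomes x_1 - 4 = 0, giving x_1 = 4 — point (4, 2).

{(4, 2)}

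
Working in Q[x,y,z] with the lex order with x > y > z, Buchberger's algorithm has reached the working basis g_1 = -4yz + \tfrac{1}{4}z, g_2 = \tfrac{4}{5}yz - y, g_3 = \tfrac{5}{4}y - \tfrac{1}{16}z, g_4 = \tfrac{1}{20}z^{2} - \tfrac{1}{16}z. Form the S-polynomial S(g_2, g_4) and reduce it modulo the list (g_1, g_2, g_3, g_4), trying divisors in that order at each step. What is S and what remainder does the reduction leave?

lcm(LM(g_2), LM(g_4)) = yz^{2}.
S = (lcm/LT(g_2))·g_2 − (lcm/LT(g_4))·g_4 = 0.
Reduce S modulo (g_1, g_2, g_3, g_4) in that order:
The remainder is 0, so this S-polynomial contributes no new basis element.

S(g_2, g_4) = 0; remainder on division = 0.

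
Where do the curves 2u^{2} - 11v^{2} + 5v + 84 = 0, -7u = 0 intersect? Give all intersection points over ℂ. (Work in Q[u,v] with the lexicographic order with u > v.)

{(0, -28/11), (0, 3)}

Compute a lex Gröbner basis by Buchberger's algorithm.
f_1 = 2u^{2} - 11v^{2} + 5v + 84, LT = u^{2}.
f_2 = -7u, LT = u.

S(f_1,f_2): lcm = u^{2}. S = -\tfrac{11}{2}v^{2} + \tfrac{5}{2}v + 42.
  leading term v^{2}: no divisor's leading term divides it; move -\tfrac{11}{2}v^{2} to the remainder.
  leading term v: no divisor's leading term divides it; move \tfrac{5}{2}v to the remainder.
  leading term 1: no divisor's leading term divides it; move 42 to the remainder.
  remainder -\tfrac{11}{2}v^{2} + \tfrac{5}{2}v + 42 ≠ 0; add h_3 = -\tfrac{11}{2}v^{2} + \tfrac{5}{2}v + 42 to the basis.

S(f_1,h_3): leading monomials are coprime, so the S-polynomial reduces to 0 (Buchberger's first criterion).
S(f_2,h_3): leading monomials are coprime, so the S-polynomial reduces to 0 (Buchberger's first criterion).
Every S-polynomial of the final basis reduces to 0, so we have a Gröbner basis.
Inter-reduce: drop elements whose leading term is divisible by another's, tail-reduce, and make monic.
Reduced Gröbner basis: {u, v^{2} - \tfrac{5}{11}v - \tfrac{84}{11}}.

A lex Gröbner basis eliminates variables successively. Here v^{2} - \tfrac{5}{11}v - \tfrac{84}{11} depends only on v, with roots {-28/11, 3}; lifting each root through the earlier basis elements recovers the full solutions.
  v = -28/11: the earlier basis element becomes u = 0, giving u = 0 — point (0, -28/11).
  v = 3: the earlier basis element becomes u = 0, giving u = 0 — point (0, 3).
Each listed point satisfies every original equation (direct substitution).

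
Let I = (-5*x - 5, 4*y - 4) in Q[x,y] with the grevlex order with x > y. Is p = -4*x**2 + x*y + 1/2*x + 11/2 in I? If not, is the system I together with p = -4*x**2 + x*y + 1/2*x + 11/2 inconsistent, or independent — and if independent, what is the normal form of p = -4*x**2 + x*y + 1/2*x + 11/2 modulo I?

First compute the reduced Gröbner basis of I by Buchberger's algorithm.
f_1 = -5*x - 5, LT = x.
f_2 = 4*y - 4, LT = y.

S(f_1,f_2): leading monomials are coprime, so the S-polynomial reduces to 0 (Buchberger's first criterion).
Every S-polynomial of the final basis reduces to 0, so we have a Gröbner basis.
Inter-reduce: drop elements whose leading term is divisible by another's, tail-reduce, and make monic.
Reduced Gröbner basis: {x + 1, y - 1}.
Label its elements g_1 = x + 1, g_2 = y - 1.

Reduce p = -4*x**2 + x*y + 1/2*x + 11/2 modulo G:
  leading term x**2: subtract (-4*x)·g_1 from -4*x**2 + x*y + 1/2*x + 11/2 → x*y + 9/2*x + 11/2
  leading term x*y: subtract (y)·g_1 from x*y + 9/2*x + 11/2 → 9/2*x - y + 11/2
  leading term x: subtract (9/2)·g_1 from 9/2*x - y + 11/2 → -y + 1
  leading term y: subtract (-1)·g_2 from -y + 1 → 0
  normal form = 0.
Since the normal form is 0, p ∈ I.

-4*x**2 + x*y + 1/2*x + 11/2 lies in I (it reduces to 0).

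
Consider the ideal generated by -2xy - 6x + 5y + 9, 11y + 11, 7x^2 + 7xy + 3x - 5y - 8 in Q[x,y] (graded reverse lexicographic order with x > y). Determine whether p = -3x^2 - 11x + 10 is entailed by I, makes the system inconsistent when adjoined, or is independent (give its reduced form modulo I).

First compute the reduced Gröbner basis of I by Buchberger's algorithm.
f_1 = -2xy - 6x + 5y + 9, LT = xy.
f_2 = 11y + 11, LT = y.
f_3 = 7x^2 + 7xy + 3x - 5y - 8, LT = x^2.

S(f_1,f_2): lcm = xy. S = 2x - 5/2y - 9/2.
  leading term x: no divisor's leading term divides it; move 2x to the remainder.
  leading term y: subtract (-5/22)·f_2 from -5/2y - 9/2 → -2
  leading term 1: no divisor's leading term divides it; move -2 to the remainder.
  remainder 2x - 2 ≠ 0; add h_4 = 2x - 2 to the basis.

The other S-polynomials (S(f_1,f_3), S(f_2,f_3), S(f_1,h_4), S(f_2,h_4), S(f_3,h_4)) all reduce to 0 modulo the current basis, so we have a Gröbner basis.
Inter-reduce: drop elements whose leading term is divisible by another's, tail-reduce, and make monic.
Reduced Gröbner basis: {x - 1, y + 1}.
Label its elements g_1 = x - 1, g_2 = y + 1.

Reduce p = -3x^2 - 11x + 10 modulo G:
  leading term x^2: subtract (-3x)·g_1 from -3x^2 - 11x + 10 → -14x + 10
  leading term x: subtract (-14)·g_1 from -14x + 10 → -4
  leading term 1: no divisor's leading term divides it; move -4 to the remainder.
  normal form = -4.
The normal form is nonzero, so p ∉ I. Since p minus its normal form lies in I, I + (p) = I + (r) where r = -4; decide whether this ideal is the whole ring.
Here r = -4 is a nonzero constant, hence a unit: 1 ∈ I + (p), the Gröbner basis of I + (p) is {1}, and the enlarged system has no common solution — adjoining p is inconsistent.

Adjoining -3x^2 - 11x + 10 makes the ideal the whole ring: the system is inconsistent.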